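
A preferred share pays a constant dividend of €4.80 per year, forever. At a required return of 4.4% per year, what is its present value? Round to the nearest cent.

€109.09

Level perpetuity: PV = C / r = €4.80 / 0.044 = €109.09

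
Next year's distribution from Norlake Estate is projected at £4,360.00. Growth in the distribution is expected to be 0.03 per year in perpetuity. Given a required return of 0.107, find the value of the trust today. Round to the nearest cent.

£56623.38

Growing perpetuity: P = D₁ / (r − g) = £4,360.0000 / (0.107 − 0.03) = £56,623.38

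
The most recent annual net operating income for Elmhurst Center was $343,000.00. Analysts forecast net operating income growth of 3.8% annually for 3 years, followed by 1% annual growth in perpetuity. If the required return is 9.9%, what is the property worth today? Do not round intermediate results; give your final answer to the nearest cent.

$4198566.04

D_1 = 356034.00000
D_2 = 369563.29200
D_3 = 383606.69710
Terminal value at year 3: TV = D_3×(1+g_2)/(r−g_2) = 387442.76407/0.089 = 4353289.48390
P_0 = D_1/(1+r)^1 + D_2/(1+r)^2 + D_3/(1+r)^3 + TV/(1+r)^3
    = 323961.78344 + 305980.28318 + 288996.84617 + 3279627.13065 = 4198566.04343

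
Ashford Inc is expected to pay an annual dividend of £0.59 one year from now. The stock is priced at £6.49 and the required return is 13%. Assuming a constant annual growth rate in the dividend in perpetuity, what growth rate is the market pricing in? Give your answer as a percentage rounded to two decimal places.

P = D₁/(r−g) ⇒ g = r − D₁/P = 0.13 − £0.59/£6.49 = 0.039091

3.91%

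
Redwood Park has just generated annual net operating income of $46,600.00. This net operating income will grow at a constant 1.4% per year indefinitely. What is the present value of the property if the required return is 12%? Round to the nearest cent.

D₁ = D₀ × (1 + g) = $46,600.00 × 1.014 = $47,252.4000
Growing perpetuity: P = D₁ / (r − g) = $47,252.4000 / (0.12 − 0.014) = $445,777.36

$445777.36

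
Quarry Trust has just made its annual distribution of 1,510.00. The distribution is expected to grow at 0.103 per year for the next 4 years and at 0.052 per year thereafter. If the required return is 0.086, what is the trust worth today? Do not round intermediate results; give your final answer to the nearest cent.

D_1 = 1665.53000
D_2 = 1837.07959
D_3 = 2026.29879
D_4 = 2235.00756
Terminal value at year 4: TV = D_4×(1+g_2)/(r−g_2) = 2351.22796/0.034 = 69153.76342
P_0 = D_1/(1+r)^1 + D_2/(1+r)^2 + D_3/(1+r)^3 + D_4/(1+r)^4 + TV/(1+r)^4
    = 1533.63720 + 1557.64441 + 1582.02743 + 1606.79213 + 49716.03886 = 55996.14003

55996.14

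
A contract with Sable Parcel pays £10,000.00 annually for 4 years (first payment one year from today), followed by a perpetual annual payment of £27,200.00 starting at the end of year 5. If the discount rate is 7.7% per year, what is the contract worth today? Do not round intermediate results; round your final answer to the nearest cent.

PV of 4-year annuity: £10,000.00 × [1 − (1+0.077)^−4] / 0.077 = 33343.65155
Perpetuity value at year 4: £27,200.00 / 0.077 = 353246.75325
PV of perpetuity: 353246.75325 / (1+0.077)^4 = 262552.02103
Total PV = 33343.65155 + 262552.02103 = 295895.67258

£295895.67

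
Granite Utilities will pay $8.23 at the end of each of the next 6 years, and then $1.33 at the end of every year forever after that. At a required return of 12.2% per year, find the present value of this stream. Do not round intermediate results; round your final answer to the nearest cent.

PV of 6-year annuity: $8.23 × [1 − (1+0.122)^−6] / 0.122 = 33.64608
Perpetuity value at year 6: $1.33 / 0.122 = 10.90164
PV of perpetuity: 10.90164 / (1+0.122)^6 = 5.46430
Total PV = 33.64608 + 5.46430 = 39.11038

$39.11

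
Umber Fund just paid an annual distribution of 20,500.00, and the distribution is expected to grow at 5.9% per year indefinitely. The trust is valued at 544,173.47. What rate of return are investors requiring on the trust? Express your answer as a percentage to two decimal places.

9.89%

D₁ = 20,500.00 × 1.059 = 21,709.5000
P = D₁/(r − g) ⇒ r = D₁/P + g = 21,709.5000/544,173.47 + 0.059 = 0.039894 + 0.059 = 0.098894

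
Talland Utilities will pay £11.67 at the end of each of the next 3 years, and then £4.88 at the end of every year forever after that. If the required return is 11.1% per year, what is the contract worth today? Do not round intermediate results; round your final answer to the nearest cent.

£60.53

PV of 3-year annuity: £11.67 × [1 − (1+0.111)^−3] / 0.111 = 28.46862
Perpetuity value at year 3: £4.88 / 0.111 = 43.96396
PV of perpetuity: 43.96396 / (1+0.111)^3 = 32.05935
Total PV = 28.46862 + 32.05935 = 60.52797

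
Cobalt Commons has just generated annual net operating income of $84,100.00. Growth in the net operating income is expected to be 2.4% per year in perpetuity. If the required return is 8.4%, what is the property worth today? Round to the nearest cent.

D₁ = D₀ × (1 + g) = $84,100.00 × 1.024 = $86,118.4000
Growing perpetuity: P = D₁ / (r − g) = $86,118.4000 / (0.084 − 0.024) = $1,435,306.67

$1435306.67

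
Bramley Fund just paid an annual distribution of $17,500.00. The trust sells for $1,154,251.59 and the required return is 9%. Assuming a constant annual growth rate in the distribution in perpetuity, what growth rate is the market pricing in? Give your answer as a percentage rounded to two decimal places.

7.37%

P = D₀(1+g)/(r−g) ⇒ P(r−g) = D₀(1+g) ⇒ g(P+D₀) = P·r − D₀
g = (P·r − D₀)/(P + D₀) = ($1,154,251.59×0.09 − $17,500.00) / ($1,154,251.59 + $17,500.00) = 0.073721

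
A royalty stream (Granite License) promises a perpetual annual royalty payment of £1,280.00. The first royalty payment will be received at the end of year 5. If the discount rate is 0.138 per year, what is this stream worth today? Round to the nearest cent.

£5530.47

Value at end of year 4: C / r = £1,280.00 / 0.138 = £9,275.3623
Discount to today: PV = £9,275.3623 / (1 + 0.138)^4 = £9,275.3623 / 1.677139 = £5,530.47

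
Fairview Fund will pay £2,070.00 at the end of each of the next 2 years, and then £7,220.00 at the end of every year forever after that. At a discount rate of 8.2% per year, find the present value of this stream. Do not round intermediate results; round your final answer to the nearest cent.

£78890.09

PV of 2-year annuity: £2,070.00 × [1 − (1+0.082)^−2] / 0.082 = 3681.26048
Perpetuity value at year 2: £7,220.00 / 0.082 = 88048.78049
PV of perpetuity: 88048.78049 / (1+0.082)^2 = 75208.82846
Total PV = 3681.26048 + 75208.82846 = 78890.08894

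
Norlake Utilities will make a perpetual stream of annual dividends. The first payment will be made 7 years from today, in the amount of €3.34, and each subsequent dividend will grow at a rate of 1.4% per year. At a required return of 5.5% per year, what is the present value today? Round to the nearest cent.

€59.08

Value at end of year 6: C₁ / (r − g) = €3.34 / (0.055 − 0.014) = €81.4634
Discount to today: PV = €81.4634 / (1 + 0.055)^6 = €81.4634 / 1.378843 = €59.08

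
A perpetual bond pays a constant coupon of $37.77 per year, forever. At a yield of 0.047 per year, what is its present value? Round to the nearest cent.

$803.62

Level perpetuity: PV = C / r = $37.77 / 0.047 = $803.62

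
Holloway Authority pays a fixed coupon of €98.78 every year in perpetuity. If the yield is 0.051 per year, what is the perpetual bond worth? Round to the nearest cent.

€1936.86

Level perpetuity: PV = C / r = €98.78 / 0.051 = €1,936.86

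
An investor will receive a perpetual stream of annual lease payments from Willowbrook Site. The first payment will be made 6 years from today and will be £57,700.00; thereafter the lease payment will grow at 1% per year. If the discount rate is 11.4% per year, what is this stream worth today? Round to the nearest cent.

Value at end of year 5: C₁ / (r − g) = £57,700.00 / (0.114 − 0.01) = £554,807.6923
Discount to today: PV = £554,807.6923 / (1 + 0.114)^5 = £554,807.6923 / 1.715639 = £323,382.50

£323382.50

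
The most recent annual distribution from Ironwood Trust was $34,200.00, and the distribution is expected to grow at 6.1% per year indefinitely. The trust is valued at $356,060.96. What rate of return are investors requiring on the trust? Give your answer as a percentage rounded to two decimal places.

16.29%

D₁ = $34,200.00 × 1.061 = $36,286.2000
P = D₁/(r − g) ⇒ r = D₁/P + g = $36,286.2000/$356,060.96 + 0.061 = 0.101910 + 0.061 = 0.162910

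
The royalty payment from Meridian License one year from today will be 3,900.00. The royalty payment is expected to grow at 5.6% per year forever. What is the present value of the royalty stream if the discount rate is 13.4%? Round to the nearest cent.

Growing perpetuity: P = D₁ / (r − g) = 3,900.0000 / (0.134 − 0.056) = 50,000.00

50000.00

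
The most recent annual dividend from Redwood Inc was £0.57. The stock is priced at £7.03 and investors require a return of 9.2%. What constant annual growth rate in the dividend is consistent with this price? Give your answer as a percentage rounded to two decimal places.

1.01%

P = D₀(1+g)/(r−g) ⇒ P(r−g) = D₀(1+g) ⇒ g(P+D₀) = P·r − D₀
g = (P·r − D₀)/(P + D₀) = (£7.03×0.092 − £0.57) / (£7.03 + £0.57) = 0.010100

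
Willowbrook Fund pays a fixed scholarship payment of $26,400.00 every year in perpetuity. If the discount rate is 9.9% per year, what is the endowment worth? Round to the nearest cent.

$266666.67

Level perpetuity: PV = C / r = $26,400.00 / 0.099 = $266,666.67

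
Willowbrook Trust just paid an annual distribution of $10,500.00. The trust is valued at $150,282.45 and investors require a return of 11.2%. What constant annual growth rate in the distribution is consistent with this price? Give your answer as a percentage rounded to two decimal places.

3.94%

P = D₀(1+g)/(r−g) ⇒ P(r−g) = D₀(1+g) ⇒ g(P+D₀) = P·r − D₀
g = (P·r − D₀)/(P + D₀) = ($150,282.45×0.112 − $10,500.00) / ($150,282.45 + $10,500.00) = 0.039380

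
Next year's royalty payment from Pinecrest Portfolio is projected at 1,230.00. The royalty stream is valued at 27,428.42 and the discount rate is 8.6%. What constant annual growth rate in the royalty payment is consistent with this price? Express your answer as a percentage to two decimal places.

4.12%

P = D₁/(r−g) ⇒ g = r − D₁/P = 0.086 − 1,230.00/27,428.42 = 0.041156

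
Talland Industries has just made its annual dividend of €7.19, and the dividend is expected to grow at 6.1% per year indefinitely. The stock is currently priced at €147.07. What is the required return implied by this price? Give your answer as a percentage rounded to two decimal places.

D₁ = €7.19 × 1.061 = €7.6286
P = D₁/(r − g) ⇒ r = D₁/P + g = €7.6286/€147.07 + 0.061 = 0.051870 + 0.061 = 0.112870

11.29%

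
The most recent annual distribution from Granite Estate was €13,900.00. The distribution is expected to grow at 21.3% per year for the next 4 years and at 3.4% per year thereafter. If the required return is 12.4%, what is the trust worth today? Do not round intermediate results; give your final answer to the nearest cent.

€284118.92

D_1 = 16860.70000
D_2 = 20452.02910
D_3 = 24808.31130
D_4 = 30092.48160
Terminal value at year 4: TV = D_4×(1+g_2)/(r−g_2) = 31115.62598/0.09 = 345729.17755
P_0 = D_1/(1+r)^1 + D_2/(1+r)^2 + D_3/(1+r)^3 + D_4/(1+r)^4 + TV/(1+r)^4
    = 15000.62278 + 16188.39451 + 17470.21578 + 18853.53358 + 216606.15245 = 284118.91910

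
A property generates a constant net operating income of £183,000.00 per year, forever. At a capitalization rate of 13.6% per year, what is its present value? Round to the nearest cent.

Level perpetuity: PV = C / r = £183,000.00 / 0.136 = £1,345,588.24

£1345588.24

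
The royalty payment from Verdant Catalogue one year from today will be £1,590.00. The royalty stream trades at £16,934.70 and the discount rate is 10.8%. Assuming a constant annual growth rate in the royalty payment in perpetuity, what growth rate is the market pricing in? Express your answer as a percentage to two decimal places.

1.41%

P = D₁/(r−g) ⇒ g = r − D₁/P = 0.108 − £1,590.00/£16,934.70 = 0.014110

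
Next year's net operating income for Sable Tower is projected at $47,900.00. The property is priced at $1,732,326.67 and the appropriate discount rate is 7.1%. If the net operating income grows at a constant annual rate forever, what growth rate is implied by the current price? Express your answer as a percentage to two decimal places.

P = D₁/(r−g) ⇒ g = r − D₁/P = 0.071 − $47,900.00/$1,732,326.67 = 0.043349

4.33%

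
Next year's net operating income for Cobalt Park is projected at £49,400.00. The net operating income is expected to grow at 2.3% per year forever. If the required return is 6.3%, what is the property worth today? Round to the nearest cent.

Growing perpetuity: P = D₁ / (r − g) = £49,400.0000 / (0.063 − 0.023) = £1,235,000.00

£1235000.00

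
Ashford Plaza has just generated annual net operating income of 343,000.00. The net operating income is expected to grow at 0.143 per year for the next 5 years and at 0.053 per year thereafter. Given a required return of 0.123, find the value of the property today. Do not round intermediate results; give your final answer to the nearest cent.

D_1 = 392049.00000
D_2 = 448112.00700
D_3 = 512192.02400
D_4 = 585435.48343
D_5 = 669152.75756
Terminal value at year 5: TV = D_5×(1+g_2)/(r−g_2) = 704617.85371/0.07 = 10065969.33879
P_0 = D_1/(1+r)^1 + D_2/(1+r)^2 + D_3/(1+r)^3 + D_4/(1+r)^4 + D_5/(1+r)^5 + TV/(1+r)^5
    = 349108.63758 + 355326.06656 + 361654.22447 + 368095.08332 + 374650.65026 + 5635816.21030 = 7444650.87249

7444650.87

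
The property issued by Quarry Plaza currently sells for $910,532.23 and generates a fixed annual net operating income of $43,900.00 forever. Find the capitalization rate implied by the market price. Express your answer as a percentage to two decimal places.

4.82%

P = C/r ⇒ r = C/P = $43,900.00/$910,532.23 = 0.048214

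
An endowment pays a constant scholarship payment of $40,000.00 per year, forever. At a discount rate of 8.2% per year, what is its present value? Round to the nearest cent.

$487804.88

Level perpetuity: PV = C / r = $40,000.00 / 0.082 = $487,804.88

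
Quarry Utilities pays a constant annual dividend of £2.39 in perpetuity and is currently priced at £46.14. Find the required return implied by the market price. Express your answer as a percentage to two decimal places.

5.18%

P = C/r ⇒ r = C/P = £2.39/£46.14 = 0.051799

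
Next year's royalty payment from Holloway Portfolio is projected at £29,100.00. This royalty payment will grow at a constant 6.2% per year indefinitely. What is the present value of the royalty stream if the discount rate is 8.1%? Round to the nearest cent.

£1531578.95

Growing perpetuity: P = D₁ / (r − g) = £29,100.0000 / (0.081 − 0.062) = £1,531,578.95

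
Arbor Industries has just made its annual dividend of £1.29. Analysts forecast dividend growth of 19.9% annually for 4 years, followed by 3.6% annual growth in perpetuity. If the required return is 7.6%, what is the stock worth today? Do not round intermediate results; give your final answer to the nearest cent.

£58.33

D_1 = 1.54671
D_2 = 1.85451
D_3 = 2.22355
D_4 = 2.66604
Terminal value at year 4: TV = D_4×(1+g_2)/(r−g_2) = 2.76202/0.04 = 69.05040
P_0 = D_1/(1+r)^1 + D_2/(1+r)^2 + D_3/(1+r)^3 + D_4/(1+r)^4 + TV/(1+r)^4
    = 1.43746 + 1.60178 + 1.78489 + 1.98892 + 51.51303 = 58.32608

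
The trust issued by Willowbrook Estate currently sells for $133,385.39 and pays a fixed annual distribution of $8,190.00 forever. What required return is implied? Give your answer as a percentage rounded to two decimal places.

6.14%

P = C/r ⇒ r = C/P = $8,190.00/$133,385.39 = 0.061401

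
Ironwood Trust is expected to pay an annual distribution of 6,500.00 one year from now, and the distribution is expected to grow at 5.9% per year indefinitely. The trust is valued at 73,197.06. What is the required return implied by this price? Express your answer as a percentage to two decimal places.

14.78%

P = D₁/(r − g) ⇒ r = D₁/P + g = 6,500.0000/73,197.06 + 0.059 = 0.088801 + 0.059 = 0.147801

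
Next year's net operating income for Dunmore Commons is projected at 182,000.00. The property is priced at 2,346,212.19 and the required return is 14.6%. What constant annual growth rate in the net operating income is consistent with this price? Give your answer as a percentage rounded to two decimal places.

P = D₁/(r−g) ⇒ g = r − D₁/P = 0.146 − 182,000.00/2,346,212.19 = 0.068428

6.84%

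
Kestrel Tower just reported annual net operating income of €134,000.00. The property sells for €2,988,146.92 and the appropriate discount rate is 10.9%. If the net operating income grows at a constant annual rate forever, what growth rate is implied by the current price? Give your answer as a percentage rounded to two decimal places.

6.14%

P = D₀(1+g)/(r−g) ⇒ P(r−g) = D₀(1+g) ⇒ g(P+D₀) = P·r − D₀
g = (P·r − D₀)/(P + D₀) = (€2,988,146.92×0.109 − €134,000.00) / (€2,988,146.92 + €134,000.00) = 0.061403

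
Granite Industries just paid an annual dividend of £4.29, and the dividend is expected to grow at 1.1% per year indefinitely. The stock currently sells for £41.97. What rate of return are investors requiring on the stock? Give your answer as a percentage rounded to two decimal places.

11.43%

D₁ = £4.29 × 1.011 = £4.3372
P = D₁/(r − g) ⇒ r = D₁/P + g = £4.3372/£41.97 + 0.011 = 0.103340 + 0.011 = 0.114340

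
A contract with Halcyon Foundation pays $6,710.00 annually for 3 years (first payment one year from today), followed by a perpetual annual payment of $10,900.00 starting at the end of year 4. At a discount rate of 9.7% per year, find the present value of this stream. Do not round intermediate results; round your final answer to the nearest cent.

$101895.94

PV of 3-year annuity: $6,710.00 × [1 − (1+0.097)^−3] / 0.097 = 16775.30404
Perpetuity value at year 3: $10,900.00 / 0.097 = 112371.13402
PV of perpetuity: 112371.13402 / (1+0.097)^3 = 85120.64013
Total PV = 16775.30404 + 85120.64013 = 101895.94417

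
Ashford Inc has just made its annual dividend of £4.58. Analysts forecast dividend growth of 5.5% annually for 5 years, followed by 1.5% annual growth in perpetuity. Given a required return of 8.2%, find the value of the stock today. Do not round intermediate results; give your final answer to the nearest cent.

£82.39

D_1 = 4.83190
D_2 = 5.09765
D_3 = 5.37803
D_4 = 5.67382
D_5 = 5.98588
Terminal value at year 5: TV = D_5×(1+g_2)/(r−g_2) = 6.07566/0.067 = 90.68157
P_0 = D_1/(1+r)^1 + D_2/(1+r)^2 + D_3/(1+r)^3 + D_4/(1+r)^4 + D_5/(1+r)^5 + TV/(1+r)^5
    = 4.46571 + 4.35428 + 4.24562 + 4.13968 + 4.03637 + 61.14806 = 82.38972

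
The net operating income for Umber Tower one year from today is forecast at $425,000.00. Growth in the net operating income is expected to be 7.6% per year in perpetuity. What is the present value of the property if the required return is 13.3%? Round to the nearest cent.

$7456140.35

Growing perpetuity: P = D₁ / (r − g) = $425,000.0000 / (0.133 − 0.076) = $7,456,140.35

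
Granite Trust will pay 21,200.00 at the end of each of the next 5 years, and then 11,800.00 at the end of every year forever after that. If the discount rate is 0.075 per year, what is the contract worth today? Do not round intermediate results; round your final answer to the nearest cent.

PV of 5-year annuity: 21,200.00 × [1 − (1+0.075)^−5] / 0.075 = 85772.75992
Perpetuity value at year 5: 11,800.00 / 0.075 = 157333.33333
PV of perpetuity: 157333.33333 / (1+0.075)^5 = 109591.89149
Total PV = 85772.75992 + 109591.89149 = 195364.65141

195364.65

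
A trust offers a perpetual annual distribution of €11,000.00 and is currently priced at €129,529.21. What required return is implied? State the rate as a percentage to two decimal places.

P = C/r ⇒ r = C/P = €11,000.00/€129,529.21 = 0.084923

8.49%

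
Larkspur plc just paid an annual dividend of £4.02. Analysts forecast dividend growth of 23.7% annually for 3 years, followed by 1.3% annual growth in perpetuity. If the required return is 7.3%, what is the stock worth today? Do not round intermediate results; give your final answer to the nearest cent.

D_1 = 4.97274
D_2 = 6.15128
D_3 = 7.60913
Terminal value at year 3: TV = D_3×(1+g_2)/(r−g_2) = 7.70805/0.06 = 128.46752
P_0 = D_1/(1+r)^1 + D_2/(1+r)^2 + D_3/(1+r)^3 + TV/(1+r)^3
    = 4.63443 + 5.34276 + 6.15937 + 103.99062 = 120.12718

£120.13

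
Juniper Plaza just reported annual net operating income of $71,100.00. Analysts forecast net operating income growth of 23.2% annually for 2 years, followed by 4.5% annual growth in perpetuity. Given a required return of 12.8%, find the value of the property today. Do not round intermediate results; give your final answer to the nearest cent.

D_1 = 87595.20000
D_2 = 107917.28640
Terminal value at year 2: TV = D_2×(1+g_2)/(r−g_2) = 112773.56429/0.083 = 1358717.64202
P_0 = D_1/(1+r)^1 + D_2/(1+r)^2 + TV/(1+r)^2
    = 77655.31915 + 84815.02943 + 1067851.87650 = 1230322.22507

$1230322.23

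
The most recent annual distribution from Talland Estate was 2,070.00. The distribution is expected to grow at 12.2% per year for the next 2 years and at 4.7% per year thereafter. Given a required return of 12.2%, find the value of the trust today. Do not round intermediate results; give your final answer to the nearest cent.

D_1 = 2322.54000
D_2 = 2605.88988
Terminal value at year 2: TV = D_2×(1+g_2)/(r−g_2) = 2728.36670/0.075 = 36378.22272
P_0 = D_1/(1+r)^1 + D_2/(1+r)^2 + TV/(1+r)^2
    = 2070.00000 + 2070.00000 + 28897.20000 = 33037.20000

33037.20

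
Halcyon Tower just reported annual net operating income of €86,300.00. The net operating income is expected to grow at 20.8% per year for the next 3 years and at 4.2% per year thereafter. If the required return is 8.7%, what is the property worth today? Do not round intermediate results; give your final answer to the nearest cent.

€3063634.80

D_1 = 104250.40000
D_2 = 125934.48320
D_3 = 152128.85571
Terminal value at year 3: TV = D_3×(1+g_2)/(r−g_2) = 158518.26765/0.045 = 3522628.16989
P_0 = D_1/(1+r)^1 + D_2/(1+r)^2 + D_3/(1+r)^3 + TV/(1+r)^3
    = 95906.53174 + 106582.41982 + 118446.70022 + 2742699.14730 = 3063634.79907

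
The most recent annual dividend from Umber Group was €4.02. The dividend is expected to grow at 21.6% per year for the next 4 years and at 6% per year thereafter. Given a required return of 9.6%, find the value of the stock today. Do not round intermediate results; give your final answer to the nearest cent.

€200.35

D_1 = 4.88832
D_2 = 5.94420
D_3 = 7.22814
D_4 = 8.78942
Terminal value at year 4: TV = D_4×(1+g_2)/(r−g_2) = 9.31679/0.036 = 258.79967
P_0 = D_1/(1+r)^1 + D_2/(1+r)^2 + D_3/(1+r)^3 + D_4/(1+r)^4 + TV/(1+r)^4
    = 4.46015 + 4.94848 + 5.49029 + 6.09141 + 179.35831 = 200.34864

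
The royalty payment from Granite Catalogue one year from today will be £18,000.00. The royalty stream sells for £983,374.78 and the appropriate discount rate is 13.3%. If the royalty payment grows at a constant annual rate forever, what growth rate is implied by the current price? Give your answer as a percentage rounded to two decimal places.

11.47%

P = D₁/(r−g) ⇒ g = r − D₁/P = 0.133 − £18,000.00/£983,374.78 = 0.114696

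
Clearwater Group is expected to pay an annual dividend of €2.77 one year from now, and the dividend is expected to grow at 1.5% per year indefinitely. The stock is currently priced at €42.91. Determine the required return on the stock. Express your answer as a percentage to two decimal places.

P = D₁/(r − g) ⇒ r = D₁/P + g = €2.7700/€42.91 + 0.015 = 0.064554 + 0.015 = 0.079554

7.96%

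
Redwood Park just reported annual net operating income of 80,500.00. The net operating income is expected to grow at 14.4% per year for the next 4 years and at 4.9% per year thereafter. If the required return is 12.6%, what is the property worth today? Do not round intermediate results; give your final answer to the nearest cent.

D_1 = 92092.00000
D_2 = 105353.24800
D_3 = 120524.11571
D_4 = 137879.58837
Terminal value at year 4: TV = D_4×(1+g_2)/(r−g_2) = 144635.68820/0.077 = 1878385.56110
P_0 = D_1/(1+r)^1 + D_2/(1+r)^2 + D_3/(1+r)^3 + D_4/(1+r)^4 + TV/(1+r)^4
    = 81786.85613 + 83094.28367 + 84422.61147 + 85772.17364 + 1168506.62535 = 1503582.55026

1503582.55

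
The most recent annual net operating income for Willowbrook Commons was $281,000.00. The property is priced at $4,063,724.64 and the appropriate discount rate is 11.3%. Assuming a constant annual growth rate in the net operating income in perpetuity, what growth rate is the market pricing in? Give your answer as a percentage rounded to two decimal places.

P = D₀(1+g)/(r−g) ⇒ P(r−g) = D₀(1+g) ⇒ g(P+D₀) = P·r − D₀
g = (P·r − D₀)/(P + D₀) = ($4,063,724.64×0.113 − $281,000.00) / ($4,063,724.64 + $281,000.00) = 0.041015

4.10%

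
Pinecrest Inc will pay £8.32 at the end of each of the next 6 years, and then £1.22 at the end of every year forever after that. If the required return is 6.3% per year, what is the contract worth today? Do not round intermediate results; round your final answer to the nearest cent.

PV of 6-year annuity: £8.32 × [1 − (1+0.063)^−6] / 0.063 = 40.52933
Perpetuity value at year 6: £1.22 / 0.063 = 19.36508
PV of perpetuity: 19.36508 / (1+0.063)^6 = 13.42208
Total PV = 40.52933 + 13.42208 = 53.95141

£53.95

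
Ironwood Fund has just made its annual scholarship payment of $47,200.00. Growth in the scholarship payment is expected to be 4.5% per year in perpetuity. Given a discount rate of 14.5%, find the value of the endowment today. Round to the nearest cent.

D₁ = D₀ × (1 + g) = $47,200.00 × 1.045 = $49,324.0000
Growing perpetuity: P = D₁ / (r − g) = $49,324.0000 / (0.145 − 0.045) = $493,240.00

$493240.00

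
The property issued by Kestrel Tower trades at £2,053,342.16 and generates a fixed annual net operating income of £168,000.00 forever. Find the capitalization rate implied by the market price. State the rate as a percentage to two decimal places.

P = C/r ⇒ r = C/P = £168,000.00/£2,053,342.16 = 0.081818

8.18%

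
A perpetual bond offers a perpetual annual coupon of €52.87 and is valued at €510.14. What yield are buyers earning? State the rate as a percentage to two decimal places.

P = C/r ⇒ r = C/P = €52.87/€510.14 = 0.103638

10.36%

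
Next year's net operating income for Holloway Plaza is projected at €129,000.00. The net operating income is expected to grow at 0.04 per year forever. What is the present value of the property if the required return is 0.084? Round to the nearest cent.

Growing perpetuity: P = D₁ / (r − g) = €129,000.0000 / (0.084 − 0.04) = €2,931,818.18

€2931818.18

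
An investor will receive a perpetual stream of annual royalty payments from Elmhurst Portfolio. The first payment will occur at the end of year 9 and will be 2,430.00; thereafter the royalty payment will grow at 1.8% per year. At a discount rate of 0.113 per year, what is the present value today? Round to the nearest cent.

Value at end of year 8: C₁ / (r − g) = 2,430.00 / (0.113 − 0.018) = 25,578.9474
Discount to today: PV = 25,578.9474 / (1 + 0.113)^8 = 25,578.9474 / 2.354840 = 10,862.29

10862.29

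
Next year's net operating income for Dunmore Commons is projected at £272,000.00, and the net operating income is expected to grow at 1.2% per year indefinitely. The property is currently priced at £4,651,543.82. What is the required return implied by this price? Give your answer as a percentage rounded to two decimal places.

P = D₁/(r − g) ⇒ r = D₁/P + g = £272,000.0000/£4,651,543.82 + 0.012 = 0.058475 + 0.012 = 0.070475

7.05%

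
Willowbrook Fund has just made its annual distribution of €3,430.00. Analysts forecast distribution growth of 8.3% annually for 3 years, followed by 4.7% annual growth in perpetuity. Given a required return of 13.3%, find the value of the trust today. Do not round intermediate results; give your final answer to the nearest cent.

€45878.40

D_1 = 3714.69000
D_2 = 4023.00927
D_3 = 4356.91904
Terminal value at year 3: TV = D_3×(1+g_2)/(r−g_2) = 4561.69423/0.086 = 53042.95621
P_0 = D_1/(1+r)^1 + D_2/(1+r)^2 + D_3/(1+r)^3 + TV/(1+r)^3
    = 3278.63195 + 3133.94387 + 2995.64096 + 36470.18705 = 45878.40383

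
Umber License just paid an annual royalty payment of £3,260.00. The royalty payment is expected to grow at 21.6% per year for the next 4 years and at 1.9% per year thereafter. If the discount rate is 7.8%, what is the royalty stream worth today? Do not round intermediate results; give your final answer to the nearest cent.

D_1 = 3964.16000
D_2 = 4820.41856
D_3 = 5861.62897
D_4 = 7127.74083
Terminal value at year 4: TV = D_4×(1+g_2)/(r−g_2) = 7263.16790/0.059 = 123104.54071
P_0 = D_1/(1+r)^1 + D_2/(1+r)^2 + D_3/(1+r)^3 + D_4/(1+r)^4 + TV/(1+r)^4
    = 3677.32839 + 4148.08100 + 4679.09693 + 5278.09079 + 91158.89009 = 108941.48720

£108941.49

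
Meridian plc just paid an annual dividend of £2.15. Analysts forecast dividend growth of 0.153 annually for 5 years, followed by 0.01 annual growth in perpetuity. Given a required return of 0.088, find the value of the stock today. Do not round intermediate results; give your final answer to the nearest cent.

D_1 = 2.47895
D_2 = 2.85823
D_3 = 3.29554
D_4 = 3.79976
D_5 = 4.38112
Terminal value at year 5: TV = D_5×(1+g_2)/(r−g_2) = 4.42493/0.078 = 56.72987
P_0 = D_1/(1+r)^1 + D_2/(1+r)^2 + D_3/(1+r)^3 + D_4/(1+r)^4 + D_5/(1+r)^5 + TV/(1+r)^5
    = 2.27845 + 2.41457 + 2.55882 + 2.71169 + 2.87369 + 37.21065 = 50.04787

£50.05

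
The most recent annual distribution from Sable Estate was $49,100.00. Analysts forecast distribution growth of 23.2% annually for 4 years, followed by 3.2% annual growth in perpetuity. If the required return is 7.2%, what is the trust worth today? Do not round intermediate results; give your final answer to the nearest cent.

D_1 = 60491.20000
D_2 = 74525.15840
D_3 = 91814.99515
D_4 = 113116.07402
Terminal value at year 4: TV = D_4×(1+g_2)/(r−g_2) = 116735.78839/0.04 = 2918394.70980
P_0 = D_1/(1+r)^1 + D_2/(1+r)^2 + D_3/(1+r)^3 + D_4/(1+r)^4 + TV/(1+r)^4
    = 56428.35821 + 64850.50123 + 74529.68051 + 85653.51342 + 2209860.64636 = 2491322.69973

$2491322.70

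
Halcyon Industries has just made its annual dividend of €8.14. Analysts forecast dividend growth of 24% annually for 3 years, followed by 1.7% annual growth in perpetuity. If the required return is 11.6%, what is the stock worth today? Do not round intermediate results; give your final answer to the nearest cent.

D_1 = 10.09360
D_2 = 12.51606
D_3 = 15.51992
Terminal value at year 3: TV = D_3×(1+g_2)/(r−g_2) = 15.78376/0.099 = 159.43190
P_0 = D_1/(1+r)^1 + D_2/(1+r)^2 + D_3/(1+r)^3 + TV/(1+r)^3
    = 9.04444 + 10.04938 + 11.16598 + 114.70508 = 144.96488

€144.96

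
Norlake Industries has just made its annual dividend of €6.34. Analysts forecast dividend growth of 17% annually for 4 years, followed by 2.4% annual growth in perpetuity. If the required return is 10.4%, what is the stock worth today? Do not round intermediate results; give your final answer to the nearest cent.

D_1 = 7.41780
D_2 = 8.67883
D_3 = 10.15423
D_4 = 11.88044
Terminal value at year 4: TV = D_4×(1+g_2)/(r−g_2) = 12.16558/0.08 = 152.06969
P_0 = D_1/(1+r)^1 + D_2/(1+r)^2 + D_3/(1+r)^3 + D_4/(1+r)^4 + TV/(1+r)^4
    = 6.71902 + 7.12070 + 7.54640 + 7.99754 + 102.36851 = 131.75217

€131.75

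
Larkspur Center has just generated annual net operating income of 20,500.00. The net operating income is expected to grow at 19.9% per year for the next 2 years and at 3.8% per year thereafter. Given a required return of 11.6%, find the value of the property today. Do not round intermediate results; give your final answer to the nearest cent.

360582.91

D_1 = 24579.50000
D_2 = 29470.82050
Terminal value at year 2: TV = D_2×(1+g_2)/(r−g_2) = 30590.71168/0.078 = 392188.61127
P_0 = D_1/(1+r)^1 + D_2/(1+r)^2 + TV/(1+r)^2
    = 22024.64158 + 23662.67496 + 314895.59749 = 360582.91402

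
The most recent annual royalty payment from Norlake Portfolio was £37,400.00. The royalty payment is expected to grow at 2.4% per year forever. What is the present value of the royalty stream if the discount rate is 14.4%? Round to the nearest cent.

£319146.67

D₁ = D₀ × (1 + g) = £37,400.00 × 1.024 = £38,297.6000
Growing perpetuity: P = D₁ / (r − g) = £38,297.6000 / (0.144 − 0.024) = £319,146.67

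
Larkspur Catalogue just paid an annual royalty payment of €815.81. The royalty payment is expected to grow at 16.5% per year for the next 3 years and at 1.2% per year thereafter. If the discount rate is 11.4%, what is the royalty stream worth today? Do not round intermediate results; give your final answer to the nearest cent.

D_1 = 950.41865
D_2 = 1107.23773
D_3 = 1289.93195
Terminal value at year 3: TV = D_3×(1+g_2)/(r−g_2) = 1305.41114/0.102 = 12798.14839
P_0 = D_1/(1+r)^1 + D_2/(1+r)^2 + D_3/(1+r)^3 + TV/(1+r)^3
    = 853.15857 + 892.21700 + 933.06356 + 9257.45413 = 11935.89326

€11935.89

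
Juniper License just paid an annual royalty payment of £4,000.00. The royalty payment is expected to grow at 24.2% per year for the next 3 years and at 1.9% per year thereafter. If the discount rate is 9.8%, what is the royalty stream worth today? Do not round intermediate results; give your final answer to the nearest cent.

£90104.97

D_1 = 4968.00000
D_2 = 6170.25600
D_3 = 7663.45795
Terminal value at year 3: TV = D_3×(1+g_2)/(r−g_2) = 7809.06365/0.079 = 98848.90700
P_0 = D_1/(1+r)^1 + D_2/(1+r)^2 + D_3/(1+r)^3 + TV/(1+r)^3
    = 4524.59016 + 5117.97904 + 5789.18940 + 74673.21522 = 90104.97382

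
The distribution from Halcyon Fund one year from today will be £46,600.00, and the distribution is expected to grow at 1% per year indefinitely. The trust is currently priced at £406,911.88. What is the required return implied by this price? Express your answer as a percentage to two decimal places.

P = D₁/(r − g) ⇒ r = D₁/P + g = £46,600.0000/£406,911.88 + 0.01 = 0.114521 + 0.01 = 0.124521

12.45%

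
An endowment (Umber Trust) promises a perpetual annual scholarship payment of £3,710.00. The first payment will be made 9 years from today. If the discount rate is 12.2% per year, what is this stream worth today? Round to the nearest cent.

£12107.97

Value at end of year 8: C / r = £3,710.00 / 0.122 = £30,409.8361
Discount to today: PV = £30,409.8361 / (1 + 0.122)^8 = £30,409.8361 / 2.511556 = £12,107.97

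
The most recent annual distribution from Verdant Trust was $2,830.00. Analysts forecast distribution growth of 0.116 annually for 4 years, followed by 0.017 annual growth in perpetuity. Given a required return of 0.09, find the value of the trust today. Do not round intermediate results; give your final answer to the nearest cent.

$55336.02

D_1 = 3158.28000
D_2 = 3524.64048
D_3 = 3933.49878
D_4 = 4389.78463
Terminal value at year 4: TV = D_4×(1+g_2)/(r−g_2) = 4464.41097/0.073 = 61156.31469
P_0 = D_1/(1+r)^1 + D_2/(1+r)^2 + D_3/(1+r)^3 + D_4/(1+r)^4 + TV/(1+r)^4
    = 2897.50459 + 2966.61938 + 3037.38277 + 3109.83411 + 43324.67514 = 55336.01598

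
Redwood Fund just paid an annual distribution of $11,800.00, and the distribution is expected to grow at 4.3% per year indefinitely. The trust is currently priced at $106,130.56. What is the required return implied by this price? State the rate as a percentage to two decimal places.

D₁ = $11,800.00 × 1.043 = $12,307.4000
P = D₁/(r − g) ⇒ r = D₁/P + g = $12,307.4000/$106,130.56 + 0.043 = 0.115965 + 0.043 = 0.158965

15.90%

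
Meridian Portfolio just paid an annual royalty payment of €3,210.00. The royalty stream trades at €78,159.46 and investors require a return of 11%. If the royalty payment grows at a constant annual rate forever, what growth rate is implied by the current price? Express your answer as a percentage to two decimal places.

P = D₀(1+g)/(r−g) ⇒ P(r−g) = D₀(1+g) ⇒ g(P+D₀) = P·r − D₀
g = (P·r − D₀)/(P + D₀) = (€78,159.46×0.11 − €3,210.00) / (€78,159.46 + €3,210.00) = 0.066211

6.62%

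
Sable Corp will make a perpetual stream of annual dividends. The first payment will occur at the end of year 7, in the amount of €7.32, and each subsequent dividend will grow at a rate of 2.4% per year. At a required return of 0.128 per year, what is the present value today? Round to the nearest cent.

€34.17

Value at end of year 6: C₁ / (r − g) = €7.32 / (0.128 − 0.024) = €70.3846
Discount to today: PV = €70.3846 / (1 + 0.128)^6 = €70.3846 / 2.059940 = €34.17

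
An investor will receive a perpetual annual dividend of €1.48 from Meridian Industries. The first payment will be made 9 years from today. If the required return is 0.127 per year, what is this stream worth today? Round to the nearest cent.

€4.48

Value at end of year 8: C / r = €1.48 / 0.127 = €11.6535
Discount to today: PV = €11.6535 / (1 + 0.127)^8 = €11.6535 / 2.602504 = €4.48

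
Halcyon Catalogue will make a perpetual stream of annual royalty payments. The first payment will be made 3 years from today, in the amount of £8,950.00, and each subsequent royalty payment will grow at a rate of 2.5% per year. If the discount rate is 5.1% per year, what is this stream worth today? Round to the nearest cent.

Value at end of year 2: C₁ / (r − g) = £8,950.00 / (0.051 − 0.025) = £344,230.7692
Discount to today: PV = £344,230.7692 / (1 + 0.051)^2 = £344,230.7692 / 1.104601 = £311,633.58

£311633.58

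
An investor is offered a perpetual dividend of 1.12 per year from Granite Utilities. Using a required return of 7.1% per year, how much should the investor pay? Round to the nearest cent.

15.77

Level perpetuity: PV = C / r = 1.12 / 0.071 = 15.77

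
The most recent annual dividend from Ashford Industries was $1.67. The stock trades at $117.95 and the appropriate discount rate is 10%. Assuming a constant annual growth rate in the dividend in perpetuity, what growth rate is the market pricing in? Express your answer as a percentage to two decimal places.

P = D₀(1+g)/(r−g) ⇒ P(r−g) = D₀(1+g) ⇒ g(P+D₀) = P·r − D₀
g = (P·r − D₀)/(P + D₀) = ($117.95×0.1 − $1.67) / ($117.95 + $1.67) = 0.084643

8.46%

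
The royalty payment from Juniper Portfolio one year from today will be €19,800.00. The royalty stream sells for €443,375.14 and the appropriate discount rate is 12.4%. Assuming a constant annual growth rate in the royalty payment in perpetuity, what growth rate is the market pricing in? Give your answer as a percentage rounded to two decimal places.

7.93%

P = D₁/(r−g) ⇒ g = r − D₁/P = 0.124 − €19,800.00/€443,375.14 = 0.079343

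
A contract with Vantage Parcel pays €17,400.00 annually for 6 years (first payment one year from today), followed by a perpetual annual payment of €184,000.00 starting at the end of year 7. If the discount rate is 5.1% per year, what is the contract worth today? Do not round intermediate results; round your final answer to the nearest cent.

PV of 6-year annuity: €17,400.00 × [1 − (1+0.051)^−6] / 0.051 = 88035.30469
Perpetuity value at year 6: €184,000.00 / 0.051 = 3607843.13725
PV of perpetuity: 3607843.13725 / (1+0.051)^6 = 2676895.08769
Total PV = 88035.30469 + 2676895.08769 = 2764930.39238

€2764930.39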